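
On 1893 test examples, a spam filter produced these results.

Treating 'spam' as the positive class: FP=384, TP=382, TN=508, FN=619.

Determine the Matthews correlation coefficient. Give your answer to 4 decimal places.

-0.0497

MCC = (TP·TN − FP·FN) / √((TP+FP)(TP+FN)(TN+FP)(TN+FN))
Numerator = 382·508 − 384·619 = -43640
Denominator = √(766·1001·892·1127) = √770817591544 = 877962.1812
MCC = -43640 / 877962.1812 = -0.0497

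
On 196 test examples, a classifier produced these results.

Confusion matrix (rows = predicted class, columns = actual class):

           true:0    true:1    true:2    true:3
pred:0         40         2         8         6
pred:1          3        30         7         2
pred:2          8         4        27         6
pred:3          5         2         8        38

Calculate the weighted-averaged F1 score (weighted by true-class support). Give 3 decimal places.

Per-class F1 score (2·TP/(2·TP+FP+FN)):
  0: TP=40, FP=2+8+6=16, FN=3+8+5=16 → 80/112 = 0.7143
  1: TP=30, FP=3+7+2=12, FN=2+4+2=8 → 60/80 = 0.7500
  2: TP=27, FP=8+4+6=18, FN=8+7+8=23 → 54/95 = 0.5684
  3: TP=38, FP=5+2+8=15, FN=6+2+6=14 → 76/105 = 0.7238
Weighted-F1 score = Σ (supportᵢ/N)·F1 scoreᵢ with N=196: (56/196)·0.7143 + (38/196)·0.7500 + (50/196)·0.5684 + (52/196)·0.7238 = 0.687

0.687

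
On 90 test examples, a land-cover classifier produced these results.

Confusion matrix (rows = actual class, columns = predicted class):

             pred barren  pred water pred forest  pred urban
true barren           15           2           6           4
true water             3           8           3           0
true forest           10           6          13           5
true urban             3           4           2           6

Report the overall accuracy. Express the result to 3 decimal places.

0.467

Accuracy = trace / total = (15+8+13+6=42) / 90 = 42/90 = 0.467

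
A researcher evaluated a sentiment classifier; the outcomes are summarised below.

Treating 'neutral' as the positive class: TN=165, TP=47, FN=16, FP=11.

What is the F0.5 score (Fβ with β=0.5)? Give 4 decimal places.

Fβ = (1+β²)·TP / ((1+β²)·TP + β²·FN + FP), with β²=1/4
= 1.25·47 / (1.25·47 + 0.25·16 + 11) = 0.7966

0.7966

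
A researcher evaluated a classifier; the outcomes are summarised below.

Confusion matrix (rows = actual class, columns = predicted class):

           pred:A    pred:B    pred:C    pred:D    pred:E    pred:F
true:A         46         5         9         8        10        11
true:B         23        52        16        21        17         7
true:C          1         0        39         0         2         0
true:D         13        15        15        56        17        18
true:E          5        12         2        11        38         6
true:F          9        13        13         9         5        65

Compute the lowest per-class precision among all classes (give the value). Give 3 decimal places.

Per-class precision (TP/(TP+FP)):
  A: TP=46, FP=23+1+13+5+9=51 → 46/97 = 0.4742
  B: TP=52, FP=5+0+15+12+13=45 → 52/97 = 0.5361
  C: TP=39, FP=9+16+15+2+13=55 → 39/94 = 0.4149
  D: TP=56, FP=8+21+0+11+9=49 → 56/105 = 0.5333
  E: TP=38, FP=10+17+2+17+5=51 → 38/89 = 0.4270
  F: TP=65, FP=11+7+0+18+6=42 → 65/107 = 0.6075
Lowest is class 'C' with precision = 0.415.

0.415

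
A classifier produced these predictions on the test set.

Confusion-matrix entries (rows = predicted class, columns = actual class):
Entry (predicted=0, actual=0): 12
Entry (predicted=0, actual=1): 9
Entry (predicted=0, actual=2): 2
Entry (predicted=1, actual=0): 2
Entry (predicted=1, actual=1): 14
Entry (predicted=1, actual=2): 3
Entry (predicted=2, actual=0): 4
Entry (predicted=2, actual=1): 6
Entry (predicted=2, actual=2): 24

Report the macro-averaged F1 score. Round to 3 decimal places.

Per-class F1 score (2·TP/(2·TP+FP+FN)):
  0: TP=12, FP=9+2=11, FN=2+4=6 → 24/41 = 0.5854
  1: TP=14, FP=2+3=5, FN=9+6=15 → 28/48 = 0.5833
  2: TP=24, FP=4+6=10, FN=2+3=5 → 48/63 = 0.7619
Macro-F1 score = mean = (0.5854 + 0.5833 + 0.7619) / 3 = 0.644

0.644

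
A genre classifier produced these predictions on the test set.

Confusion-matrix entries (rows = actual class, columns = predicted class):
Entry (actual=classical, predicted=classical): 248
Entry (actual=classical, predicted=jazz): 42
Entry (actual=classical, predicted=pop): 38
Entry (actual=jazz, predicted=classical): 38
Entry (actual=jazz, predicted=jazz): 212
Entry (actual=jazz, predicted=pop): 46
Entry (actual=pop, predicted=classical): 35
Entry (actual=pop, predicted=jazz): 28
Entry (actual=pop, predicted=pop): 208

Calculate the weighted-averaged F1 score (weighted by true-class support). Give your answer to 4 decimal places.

0.7464

Per-class F1 score (2·TP/(2·TP+FP+FN)):
  classical: TP=248, FP=38+35=73, FN=42+38=80 → 496/649 = 0.76425
  jazz: TP=212, FP=42+28=70, FN=38+46=84 → 424/578 = 0.73356
  pop: TP=208, FP=38+46=84, FN=35+28=63 → 416/563 = 0.73890
Weighted-F1 score = Σ (supportᵢ/N)·F1 scoreᵢ with N=895: (328/895)·0.76425 + (296/895)·0.73356 + (271/895)·0.73890 = 0.7464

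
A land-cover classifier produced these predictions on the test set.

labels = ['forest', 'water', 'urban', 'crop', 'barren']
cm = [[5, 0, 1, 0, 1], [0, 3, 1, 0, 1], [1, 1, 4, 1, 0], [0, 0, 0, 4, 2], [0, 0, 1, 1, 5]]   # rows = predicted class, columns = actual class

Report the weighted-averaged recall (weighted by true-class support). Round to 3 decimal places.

0.656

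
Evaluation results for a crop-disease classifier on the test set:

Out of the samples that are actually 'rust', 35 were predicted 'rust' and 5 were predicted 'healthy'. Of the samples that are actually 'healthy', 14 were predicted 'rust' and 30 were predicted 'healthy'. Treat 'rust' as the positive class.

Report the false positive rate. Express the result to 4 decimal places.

0.3182

FPR = FP/(FP+TN) = 14/(14+30) = 0.3182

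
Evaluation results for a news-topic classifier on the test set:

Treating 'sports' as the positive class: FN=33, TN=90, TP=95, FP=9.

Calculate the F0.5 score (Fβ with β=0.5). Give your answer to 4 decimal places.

0.8732

Fβ = (1+β²)·TP / ((1+β²)·TP + β²·FN + FP), with β²=1/4
= 1.25·95 / (1.25·95 + 0.25·33 + 9) = 0.8732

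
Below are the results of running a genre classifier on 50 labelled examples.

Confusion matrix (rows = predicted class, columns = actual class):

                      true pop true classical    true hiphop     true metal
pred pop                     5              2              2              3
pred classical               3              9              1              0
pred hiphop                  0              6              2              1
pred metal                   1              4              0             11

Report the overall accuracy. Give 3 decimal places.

Accuracy = trace / total = (5+9+2+11=27) / 50 = 27/50 = 0.540

0.540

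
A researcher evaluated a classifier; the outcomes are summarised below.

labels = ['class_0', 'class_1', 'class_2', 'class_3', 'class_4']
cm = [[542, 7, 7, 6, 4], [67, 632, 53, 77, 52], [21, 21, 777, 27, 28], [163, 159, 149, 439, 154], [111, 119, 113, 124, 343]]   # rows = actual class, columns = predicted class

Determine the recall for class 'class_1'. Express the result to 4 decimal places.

0.7174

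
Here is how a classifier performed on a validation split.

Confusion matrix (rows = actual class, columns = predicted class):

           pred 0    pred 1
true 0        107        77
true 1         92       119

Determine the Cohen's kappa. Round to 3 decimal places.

Observed agreement pₒ = trace/N = 226/395 = 0.5722
Expected agreement pₑ = Σ (rowᵢ·colᵢ)/N² = (184·199 + 211·196)/395² = 0.4997
κ = (pₒ − pₑ)/(1 − pₑ) = (0.5722 − 0.4997)/(1 − 0.4997) = 0.145

0.145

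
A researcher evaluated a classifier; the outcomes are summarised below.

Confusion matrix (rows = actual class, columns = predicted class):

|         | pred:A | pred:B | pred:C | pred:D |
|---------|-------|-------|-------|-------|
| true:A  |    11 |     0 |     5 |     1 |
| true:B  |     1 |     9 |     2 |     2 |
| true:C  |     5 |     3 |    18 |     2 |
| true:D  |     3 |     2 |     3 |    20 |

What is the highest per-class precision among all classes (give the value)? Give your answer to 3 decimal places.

0.800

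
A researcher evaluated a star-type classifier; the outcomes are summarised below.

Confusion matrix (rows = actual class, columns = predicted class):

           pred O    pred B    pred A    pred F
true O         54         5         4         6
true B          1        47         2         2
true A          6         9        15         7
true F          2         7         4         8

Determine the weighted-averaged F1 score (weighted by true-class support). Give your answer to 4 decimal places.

0.6856

Per-class F1 score (2·TP/(2·TP+FP+FN)):
  O: TP=54, FP=1+6+2=9, FN=5+4+6=15 → 108/132 = 0.81818
  B: TP=47, FP=5+9+7=21, FN=1+2+2=5 → 94/120 = 0.78333
  A: TP=15, FP=4+2+4=10, FN=6+9+7=22 → 30/62 = 0.48387
  F: TP=8, FP=6+2+7=15, FN=2+7+4=13 → 16/44 = 0.36364
Weighted-F1 score = Σ (supportᵢ/N)·F1 scoreᵢ with N=179: (69/179)·0.81818 + (52/179)·0.78333 + (37/179)·0.48387 + (21/179)·0.36364 = 0.6856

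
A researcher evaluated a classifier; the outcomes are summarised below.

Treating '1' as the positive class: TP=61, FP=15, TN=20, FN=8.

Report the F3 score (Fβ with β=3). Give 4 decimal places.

Fβ = (1+β²)·TP / ((1+β²)·TP + β²·FN + FP), with β²=9
= 10·61 / (10·61 + 9·8 + 15) = 0.8752

0.8752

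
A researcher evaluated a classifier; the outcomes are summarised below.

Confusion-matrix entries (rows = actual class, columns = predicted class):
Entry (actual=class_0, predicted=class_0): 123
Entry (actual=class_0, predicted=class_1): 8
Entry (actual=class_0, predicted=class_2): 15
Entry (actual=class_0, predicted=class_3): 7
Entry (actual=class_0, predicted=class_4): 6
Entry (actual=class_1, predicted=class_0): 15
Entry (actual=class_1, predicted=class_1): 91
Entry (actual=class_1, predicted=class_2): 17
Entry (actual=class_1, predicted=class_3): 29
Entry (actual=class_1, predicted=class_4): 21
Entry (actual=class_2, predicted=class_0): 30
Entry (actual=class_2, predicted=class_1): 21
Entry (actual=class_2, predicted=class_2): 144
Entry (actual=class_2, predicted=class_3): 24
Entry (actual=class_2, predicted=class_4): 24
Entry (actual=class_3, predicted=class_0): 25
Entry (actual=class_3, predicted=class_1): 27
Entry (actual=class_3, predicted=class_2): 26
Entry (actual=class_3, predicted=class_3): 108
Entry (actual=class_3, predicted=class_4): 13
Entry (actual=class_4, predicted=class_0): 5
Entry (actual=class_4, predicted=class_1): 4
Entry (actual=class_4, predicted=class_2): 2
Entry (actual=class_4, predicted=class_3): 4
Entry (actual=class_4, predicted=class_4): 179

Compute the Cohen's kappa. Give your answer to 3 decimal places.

0.582

Observed agreement pₒ = trace/N = 645/968 = 0.6663
Expected agreement pₑ = Σ (rowᵢ·colᵢ)/N² = (159·198 + 173·151 + 243·204 + 199·172 + 194·243)/968² = 0.2012
κ = (pₒ − pₑ)/(1 − pₑ) = (0.6663 − 0.2012)/(1 − 0.2012) = 0.582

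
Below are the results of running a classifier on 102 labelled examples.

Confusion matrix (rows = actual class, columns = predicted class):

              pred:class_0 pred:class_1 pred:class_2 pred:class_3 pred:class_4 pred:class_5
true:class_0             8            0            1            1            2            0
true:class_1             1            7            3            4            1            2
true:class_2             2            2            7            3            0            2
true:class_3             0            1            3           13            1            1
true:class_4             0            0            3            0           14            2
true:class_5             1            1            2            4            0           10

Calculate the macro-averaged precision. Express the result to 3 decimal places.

0.593

Per-class precision (TP/(TP+FP)):
  class_0: TP=8, FP=1+2+0+0+1=4 → 8/12 = 0.6667
  class_1: TP=7, FP=0+2+1+0+1=4 → 7/11 = 0.6364
  class_2: TP=7, FP=1+3+3+3+2=12 → 7/19 = 0.3684
  class_3: TP=13, FP=1+4+3+0+4=12 → 13/25 = 0.5200
  class_4: TP=14, FP=2+1+0+1+0=4 → 14/18 = 0.7778
  class_5: TP=10, FP=0+2+2+1+2=7 → 10/17 = 0.5882
Macro-precision = mean = (0.6667 + 0.6364 + 0.3684 + 0.5200 + 0.7778 + 0.5882) / 6 = 0.593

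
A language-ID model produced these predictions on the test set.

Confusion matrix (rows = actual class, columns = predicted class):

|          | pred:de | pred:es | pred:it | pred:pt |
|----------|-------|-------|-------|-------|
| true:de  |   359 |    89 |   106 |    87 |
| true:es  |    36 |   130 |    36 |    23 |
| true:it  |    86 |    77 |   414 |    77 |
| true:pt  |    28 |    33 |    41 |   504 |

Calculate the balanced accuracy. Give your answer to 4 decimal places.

0.6506

Balanced accuracy = mean of per-class recall.
  de: recall = 359/641 = 0.56006
  es: recall = 130/225 = 0.57778
  it: recall = 414/654 = 0.63303
  pt: recall = 504/606 = 0.83168
Mean = (0.56006 + 0.57778 + 0.63303 + 0.83168) / 4 = 0.6506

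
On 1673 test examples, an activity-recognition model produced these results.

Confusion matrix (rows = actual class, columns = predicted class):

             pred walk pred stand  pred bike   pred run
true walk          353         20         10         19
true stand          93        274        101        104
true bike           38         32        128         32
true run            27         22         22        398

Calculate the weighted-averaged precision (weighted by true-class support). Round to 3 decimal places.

0.704

Per-class precision (TP/(TP+FP)):
  walk: TP=353, FP=93+38+27=158 → 353/511 = 0.6908
  stand: TP=274, FP=20+32+22=74 → 274/348 = 0.7874
  bike: TP=128, FP=10+101+22=133 → 128/261 = 0.4904
  run: TP=398, FP=19+104+32=155 → 398/553 = 0.7197
Weighted-precision = Σ (supportᵢ/N)·precisionᵢ with N=1673: (402/1673)·0.6908 + (572/1673)·0.7874 + (230/1673)·0.4904 + (469/1673)·0.7197 = 0.704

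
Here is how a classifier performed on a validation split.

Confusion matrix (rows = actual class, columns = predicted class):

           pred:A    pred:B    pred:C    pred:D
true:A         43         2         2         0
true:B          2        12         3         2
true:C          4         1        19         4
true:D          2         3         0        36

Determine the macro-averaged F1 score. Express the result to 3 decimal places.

0.781

Per-class F1 score (2·TP/(2·TP+FP+FN)):
  A: TP=43, FP=2+4+2=8, FN=2+2+0=4 → 86/98 = 0.8776
  B: TP=12, FP=2+1+3=6, FN=2+3+2=7 → 24/37 = 0.6486
  C: TP=19, FP=2+3+0=5, FN=4+1+4=9 → 38/52 = 0.7308
  D: TP=36, FP=0+2+4=6, FN=2+3+0=5 → 72/83 = 0.8675
Macro-F1 score = mean = (0.8776 + 0.6486 + 0.7308 + 0.8675) / 4 = 0.781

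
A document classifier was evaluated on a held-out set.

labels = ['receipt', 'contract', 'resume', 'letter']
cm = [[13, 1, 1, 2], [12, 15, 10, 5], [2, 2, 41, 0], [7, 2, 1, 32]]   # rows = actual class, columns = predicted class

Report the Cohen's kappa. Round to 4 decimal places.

0.5861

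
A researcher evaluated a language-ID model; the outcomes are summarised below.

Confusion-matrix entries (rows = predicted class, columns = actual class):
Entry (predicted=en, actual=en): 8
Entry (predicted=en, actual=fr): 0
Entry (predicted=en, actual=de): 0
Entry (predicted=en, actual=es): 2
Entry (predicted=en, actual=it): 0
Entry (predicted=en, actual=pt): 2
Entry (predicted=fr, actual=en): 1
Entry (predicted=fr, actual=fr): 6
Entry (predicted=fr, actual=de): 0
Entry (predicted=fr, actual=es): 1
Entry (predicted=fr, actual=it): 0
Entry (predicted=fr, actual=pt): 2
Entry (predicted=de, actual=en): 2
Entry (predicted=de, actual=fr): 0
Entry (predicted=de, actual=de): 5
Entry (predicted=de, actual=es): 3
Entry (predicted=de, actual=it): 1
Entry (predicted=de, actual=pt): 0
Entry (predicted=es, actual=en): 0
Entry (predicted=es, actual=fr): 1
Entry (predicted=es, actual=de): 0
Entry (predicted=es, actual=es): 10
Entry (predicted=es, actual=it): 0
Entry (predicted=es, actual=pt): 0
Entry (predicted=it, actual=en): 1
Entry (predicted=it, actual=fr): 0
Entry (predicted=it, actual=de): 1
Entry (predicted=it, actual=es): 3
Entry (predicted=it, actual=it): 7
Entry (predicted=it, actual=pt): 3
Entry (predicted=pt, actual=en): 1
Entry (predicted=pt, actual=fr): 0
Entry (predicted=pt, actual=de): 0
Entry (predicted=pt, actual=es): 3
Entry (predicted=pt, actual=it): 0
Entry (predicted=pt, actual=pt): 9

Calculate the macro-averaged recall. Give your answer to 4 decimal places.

Per-class recall (TP/(TP+FN)):
  en: TP=8, FN=1+2+0+1+1=5 → 8/13 = 0.61538
  fr: TP=6, FN=0+0+1+0+0=1 → 6/7 = 0.85714
  de: TP=5, FN=0+0+0+1+0=1 → 5/6 = 0.83333
  es: TP=10, FN=2+1+3+3+3=12 → 10/22 = 0.45455
  it: TP=7, FN=0+0+1+0+0=1 → 7/8 = 0.87500
  pt: TP=9, FN=2+2+0+0+3=7 → 9/16 = 0.56250
Macro-recall = mean = (0.61538 + 0.85714 + 0.83333 + 0.45455 + 0.87500 + 0.56250) / 6 = 0.6997

0.6997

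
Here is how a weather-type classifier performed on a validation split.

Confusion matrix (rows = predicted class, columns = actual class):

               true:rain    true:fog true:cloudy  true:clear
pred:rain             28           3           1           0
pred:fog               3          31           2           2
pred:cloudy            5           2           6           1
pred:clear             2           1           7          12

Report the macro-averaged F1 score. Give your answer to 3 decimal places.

Per-class F1 score (2·TP/(2·TP+FP+FN)):
  rain: TP=28, FP=3+1+0=4, FN=3+5+2=10 → 56/70 = 0.8000
  fog: TP=31, FP=3+2+2=7, FN=3+2+1=6 → 62/75 = 0.8267
  cloudy: TP=6, FP=5+2+1=8, FN=1+2+7=10 → 12/30 = 0.4000
  clear: TP=12, FP=2+1+7=10, FN=0+2+1=3 → 24/37 = 0.6486
Macro-F1 score = mean = (0.8000 + 0.8267 + 0.4000 + 0.6486) / 4 = 0.669

0.669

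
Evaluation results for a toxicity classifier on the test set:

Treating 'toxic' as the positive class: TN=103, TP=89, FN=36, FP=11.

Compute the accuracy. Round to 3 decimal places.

0.803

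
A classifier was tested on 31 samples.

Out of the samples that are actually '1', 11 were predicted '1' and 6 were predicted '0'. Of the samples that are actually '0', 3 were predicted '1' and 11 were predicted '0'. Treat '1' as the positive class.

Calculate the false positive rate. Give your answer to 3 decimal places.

0.214

FPR = FP/(FP+TN) = 3/(3+11) = 0.214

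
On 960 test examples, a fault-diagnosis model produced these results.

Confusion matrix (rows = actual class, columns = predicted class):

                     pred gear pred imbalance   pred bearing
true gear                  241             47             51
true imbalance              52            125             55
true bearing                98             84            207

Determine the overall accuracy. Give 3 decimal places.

0.597

Accuracy = trace / total = (241+125+207=573) / 960 = 573/960 = 0.597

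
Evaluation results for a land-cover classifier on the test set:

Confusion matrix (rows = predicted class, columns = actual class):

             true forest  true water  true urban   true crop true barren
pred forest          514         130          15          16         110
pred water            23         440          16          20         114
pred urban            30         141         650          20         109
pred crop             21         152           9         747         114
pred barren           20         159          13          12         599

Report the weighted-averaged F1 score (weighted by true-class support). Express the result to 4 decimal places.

0.6878

Per-class F1 score (2·TP/(2·TP+FP+FN)):
  forest: TP=514, FP=130+15+16+110=271, FN=23+30+21+20=94 → 1028/1393 = 0.73798
  water: TP=440, FP=23+16+20+114=173, FN=130+141+152+159=582 → 880/1635 = 0.53823
  urban: TP=650, FP=30+141+20+109=300, FN=15+16+9+13=53 → 1300/1653 = 0.78645
  crop: TP=747, FP=21+152+9+114=296, FN=16+20+20+12=68 → 1494/1858 = 0.80409
  barren: TP=599, FP=20+159+13+12=204, FN=110+114+109+114=447 → 1198/1849 = 0.64792
Weighted-F1 score = Σ (supportᵢ/N)·F1 scoreᵢ with N=4194: (608/4194)·0.73798 + (1022/4194)·0.53823 + (703/4194)·0.78645 + (815/4194)·0.80409 + (1046/4194)·0.64792 = 0.6878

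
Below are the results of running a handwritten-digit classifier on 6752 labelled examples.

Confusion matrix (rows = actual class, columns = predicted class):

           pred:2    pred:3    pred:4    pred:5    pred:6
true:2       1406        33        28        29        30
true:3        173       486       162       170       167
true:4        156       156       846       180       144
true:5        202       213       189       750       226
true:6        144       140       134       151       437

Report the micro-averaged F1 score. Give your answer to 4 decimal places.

0.5813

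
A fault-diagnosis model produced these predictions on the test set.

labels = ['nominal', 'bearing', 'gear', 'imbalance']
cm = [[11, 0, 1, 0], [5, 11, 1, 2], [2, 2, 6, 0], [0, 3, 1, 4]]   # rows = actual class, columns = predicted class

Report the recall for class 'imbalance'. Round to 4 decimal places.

0.5000

Take TP from the diagonal, FP from the rest of the 'imbalance' prediction marginal, FN from the rest of the 'imbalance' actual marginal.
recall = TP/(TP+FN).
imbalance: TP=4, FN=0+3+1=4 → 4/8 = 0.50000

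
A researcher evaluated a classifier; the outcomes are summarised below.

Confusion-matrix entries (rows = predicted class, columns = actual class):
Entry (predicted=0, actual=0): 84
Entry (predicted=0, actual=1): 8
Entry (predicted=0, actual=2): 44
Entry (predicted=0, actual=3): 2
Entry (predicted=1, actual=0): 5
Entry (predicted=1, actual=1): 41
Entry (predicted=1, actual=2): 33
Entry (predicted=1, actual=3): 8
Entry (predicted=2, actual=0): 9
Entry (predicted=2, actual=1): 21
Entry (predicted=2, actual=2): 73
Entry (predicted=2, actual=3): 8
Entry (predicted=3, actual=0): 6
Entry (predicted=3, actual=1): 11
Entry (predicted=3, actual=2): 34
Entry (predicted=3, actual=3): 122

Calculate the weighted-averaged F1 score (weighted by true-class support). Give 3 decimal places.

Per-class F1 score (2·TP/(2·TP+FP+FN)):
  0: TP=84, FP=8+44+2=54, FN=5+9+6=20 → 168/242 = 0.6942
  1: TP=41, FP=5+33+8=46, FN=8+21+11=40 → 82/168 = 0.4881
  2: TP=73, FP=9+21+8=38, FN=44+33+34=111 → 146/295 = 0.4949
  3: TP=122, FP=6+11+34=51, FN=2+8+8=18 → 244/313 = 0.7796
Weighted-F1 score = Σ (supportᵢ/N)·F1 scoreᵢ with N=509: (104/509)·0.6942 + (81/509)·0.4881 + (184/509)·0.4949 + (140/509)·0.7796 = 0.613

0.613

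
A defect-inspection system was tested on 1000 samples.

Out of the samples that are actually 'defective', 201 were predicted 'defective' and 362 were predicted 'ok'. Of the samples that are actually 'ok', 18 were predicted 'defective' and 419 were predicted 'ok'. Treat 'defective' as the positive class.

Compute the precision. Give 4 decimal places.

Precision = TP/(TP+FP) = 201/(201+18) = 201/219 = 0.9178

0.9178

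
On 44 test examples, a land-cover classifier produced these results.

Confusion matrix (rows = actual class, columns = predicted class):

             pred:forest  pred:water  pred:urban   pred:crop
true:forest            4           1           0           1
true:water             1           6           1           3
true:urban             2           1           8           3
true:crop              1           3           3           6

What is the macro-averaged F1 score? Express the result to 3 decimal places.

Per-class F1 score (2·TP/(2·TP+FP+FN)):
  forest: TP=4, FP=1+2+1=4, FN=1+0+1=2 → 8/14 = 0.5714
  water: TP=6, FP=1+1+3=5, FN=1+1+3=5 → 12/22 = 0.5455
  urban: TP=8, FP=0+1+3=4, FN=2+1+3=6 → 16/26 = 0.6154
  crop: TP=6, FP=1+3+3=7, FN=1+3+3=7 → 12/26 = 0.4615
Macro-F1 score = mean = (0.5714 + 0.5455 + 0.6154 + 0.4615) / 4 = 0.548

0.548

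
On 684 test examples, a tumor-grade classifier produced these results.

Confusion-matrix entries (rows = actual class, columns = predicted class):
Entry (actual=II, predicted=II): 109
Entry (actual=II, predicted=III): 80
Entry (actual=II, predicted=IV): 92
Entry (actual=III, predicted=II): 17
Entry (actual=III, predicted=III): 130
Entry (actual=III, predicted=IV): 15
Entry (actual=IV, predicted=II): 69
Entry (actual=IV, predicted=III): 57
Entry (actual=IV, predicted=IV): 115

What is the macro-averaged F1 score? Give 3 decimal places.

0.520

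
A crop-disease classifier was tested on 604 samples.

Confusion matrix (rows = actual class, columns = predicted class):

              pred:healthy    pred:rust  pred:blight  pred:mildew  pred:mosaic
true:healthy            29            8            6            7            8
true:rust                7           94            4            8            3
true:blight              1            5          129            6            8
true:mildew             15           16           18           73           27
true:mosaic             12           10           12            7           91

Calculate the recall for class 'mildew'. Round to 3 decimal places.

0.490

Treat 'mildew' as positive and all other classes as negative.
recall = TP/(TP+FN).
mildew: TP=73, FN=15+16+18+27=76 → 73/149 = 0.4899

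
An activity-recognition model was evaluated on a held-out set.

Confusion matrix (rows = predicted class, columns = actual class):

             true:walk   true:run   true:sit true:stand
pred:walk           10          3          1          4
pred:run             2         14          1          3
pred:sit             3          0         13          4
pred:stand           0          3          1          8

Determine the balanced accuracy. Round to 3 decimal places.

0.650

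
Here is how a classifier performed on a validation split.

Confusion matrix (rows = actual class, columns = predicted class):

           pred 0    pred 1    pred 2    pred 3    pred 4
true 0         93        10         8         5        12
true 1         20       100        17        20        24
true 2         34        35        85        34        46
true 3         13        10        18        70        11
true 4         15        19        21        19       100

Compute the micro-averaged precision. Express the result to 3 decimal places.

Micro-averaging pools counts across classes: ΣTP=448, ΣFP=391, ΣFN=391.
Micro-precision = TP/(TP+FP) on pooled counts = 0.534 (equals overall accuracy in single-label multiclass).

0.534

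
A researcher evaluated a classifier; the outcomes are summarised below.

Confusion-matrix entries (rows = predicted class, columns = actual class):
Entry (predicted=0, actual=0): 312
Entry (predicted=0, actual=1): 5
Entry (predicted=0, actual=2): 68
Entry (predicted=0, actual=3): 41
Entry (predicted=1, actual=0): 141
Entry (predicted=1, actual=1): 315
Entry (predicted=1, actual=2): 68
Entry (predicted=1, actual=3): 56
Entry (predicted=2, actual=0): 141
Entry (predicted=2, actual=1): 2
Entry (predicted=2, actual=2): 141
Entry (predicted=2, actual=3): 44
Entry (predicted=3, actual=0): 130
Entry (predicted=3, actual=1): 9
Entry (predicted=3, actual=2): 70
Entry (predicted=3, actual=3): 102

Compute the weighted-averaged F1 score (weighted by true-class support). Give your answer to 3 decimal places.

Per-class F1 score (2·TP/(2·TP+FP+FN)):
  0: TP=312, FP=5+68+41=114, FN=141+141+130=412 → 624/1150 = 0.5426
  1: TP=315, FP=141+68+56=265, FN=5+2+9=16 → 630/911 = 0.6915
  2: TP=141, FP=141+2+44=187, FN=68+68+70=206 → 282/675 = 0.4178
  3: TP=102, FP=130+9+70=209, FN=41+56+44=141 → 204/554 = 0.3682
Weighted-F1 score = Σ (supportᵢ/N)·F1 scoreᵢ with N=1645: (724/1645)·0.5426 + (331/1645)·0.6915 + (347/1645)·0.4178 + (243/1645)·0.3682 = 0.520

0.520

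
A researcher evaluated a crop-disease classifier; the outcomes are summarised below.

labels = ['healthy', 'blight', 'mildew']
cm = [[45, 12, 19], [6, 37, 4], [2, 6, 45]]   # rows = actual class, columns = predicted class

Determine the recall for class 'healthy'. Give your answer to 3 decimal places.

0.592

Take TP from the diagonal, FP from the rest of the 'healthy' prediction marginal, FN from the rest of the 'healthy' actual marginal.
recall = TP/(TP+FN).
healthy: TP=45, FN=12+19=31 → 45/76 = 0.5921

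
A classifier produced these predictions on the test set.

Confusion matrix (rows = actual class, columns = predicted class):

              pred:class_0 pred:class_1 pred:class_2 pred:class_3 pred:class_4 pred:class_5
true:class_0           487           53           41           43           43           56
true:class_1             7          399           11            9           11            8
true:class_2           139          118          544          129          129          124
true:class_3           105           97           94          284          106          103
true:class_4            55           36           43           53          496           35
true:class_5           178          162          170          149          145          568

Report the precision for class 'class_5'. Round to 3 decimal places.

Treat 'class_5' as positive and all other classes as negative.
precision = TP/(TP+FP).
class_5: TP=568, FP=56+8+124+103+35=326 → 568/894 = 0.6353

0.635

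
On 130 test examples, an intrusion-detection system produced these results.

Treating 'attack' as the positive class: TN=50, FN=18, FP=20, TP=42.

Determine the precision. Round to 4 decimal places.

Precision = TP/(TP+FP) = 42/(42+20) = 42/62 = 0.6774

0.6774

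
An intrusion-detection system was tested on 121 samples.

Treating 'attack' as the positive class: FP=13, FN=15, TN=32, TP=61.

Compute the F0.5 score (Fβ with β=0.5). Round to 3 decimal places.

0.820

Fβ = (1+β²)·TP / ((1+β²)·TP + β²·FN + FP), with β²=1/4
= 1.25·61 / (1.25·61 + 0.25·15 + 13) = 0.820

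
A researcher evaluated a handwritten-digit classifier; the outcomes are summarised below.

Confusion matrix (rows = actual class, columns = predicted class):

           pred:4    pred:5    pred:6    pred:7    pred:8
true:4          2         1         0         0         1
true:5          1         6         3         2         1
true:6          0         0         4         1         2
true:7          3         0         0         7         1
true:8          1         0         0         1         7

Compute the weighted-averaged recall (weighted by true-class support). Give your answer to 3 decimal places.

0.591

Per-class recall (TP/(TP+FN)):
  4: TP=2, FN=1+0+0+1=2 → 2/4 = 0.5000
  5: TP=6, FN=1+3+2+1=7 → 6/13 = 0.4615
  6: TP=4, FN=0+0+1+2=3 → 4/7 = 0.5714
  7: TP=7, FN=3+0+0+1=4 → 7/11 = 0.6364
  8: TP=7, FN=1+0+0+1=2 → 7/9 = 0.7778
Weighted-recall = Σ (supportᵢ/N)·recallᵢ with N=44: (4/44)·0.5000 + (13/44)·0.4615 + (7/44)·0.5714 + (11/44)·0.6364 + (9/44)·0.7778 = 0.591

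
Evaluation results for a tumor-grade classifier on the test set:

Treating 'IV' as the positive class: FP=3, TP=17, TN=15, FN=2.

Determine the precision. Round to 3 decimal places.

0.850

Precision = TP/(TP+FP) = 17/(17+3) = 17/20 = 0.850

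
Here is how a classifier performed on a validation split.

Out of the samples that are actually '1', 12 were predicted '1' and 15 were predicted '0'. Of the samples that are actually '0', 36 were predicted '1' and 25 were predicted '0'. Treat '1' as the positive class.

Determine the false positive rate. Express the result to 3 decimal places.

0.590

FPR = FP/(FP+TN) = 36/(36+25) = 0.590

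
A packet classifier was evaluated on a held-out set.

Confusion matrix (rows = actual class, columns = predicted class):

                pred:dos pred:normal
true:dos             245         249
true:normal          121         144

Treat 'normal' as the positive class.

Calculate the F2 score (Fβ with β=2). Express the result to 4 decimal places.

Fβ = (1+β²)·TP / ((1+β²)·TP + β²·FN + FP), with β²=4
= 5·144 / (5·144 + 4·121 + 249) = 0.4955

0.4955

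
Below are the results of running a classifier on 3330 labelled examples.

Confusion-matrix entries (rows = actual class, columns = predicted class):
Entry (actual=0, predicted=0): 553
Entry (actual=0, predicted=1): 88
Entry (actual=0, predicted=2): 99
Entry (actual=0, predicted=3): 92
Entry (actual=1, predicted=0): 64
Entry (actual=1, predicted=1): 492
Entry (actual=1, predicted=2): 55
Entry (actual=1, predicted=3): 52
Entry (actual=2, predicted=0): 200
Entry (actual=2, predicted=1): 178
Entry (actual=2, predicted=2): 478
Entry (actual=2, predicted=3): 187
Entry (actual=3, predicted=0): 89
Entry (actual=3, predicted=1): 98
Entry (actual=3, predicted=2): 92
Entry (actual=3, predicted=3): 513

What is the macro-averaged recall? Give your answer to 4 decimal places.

0.6282

Per-class recall (TP/(TP+FN)):
  0: TP=553, FN=88+99+92=279 → 553/832 = 0.66466
  1: TP=492, FN=64+55+52=171 → 492/663 = 0.74208
  2: TP=478, FN=200+178+187=565 → 478/1043 = 0.45829
  3: TP=513, FN=89+98+92=279 → 513/792 = 0.64773
Macro-recall = mean = (0.66466 + 0.74208 + 0.45829 + 0.64773) / 4 = 0.6282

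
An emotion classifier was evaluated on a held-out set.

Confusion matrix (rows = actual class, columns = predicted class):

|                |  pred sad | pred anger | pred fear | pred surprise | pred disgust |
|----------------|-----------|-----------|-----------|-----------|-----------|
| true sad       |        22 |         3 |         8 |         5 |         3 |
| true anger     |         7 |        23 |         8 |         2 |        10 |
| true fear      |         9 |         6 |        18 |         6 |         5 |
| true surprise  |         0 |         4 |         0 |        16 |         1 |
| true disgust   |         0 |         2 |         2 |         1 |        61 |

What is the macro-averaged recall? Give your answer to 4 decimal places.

0.6184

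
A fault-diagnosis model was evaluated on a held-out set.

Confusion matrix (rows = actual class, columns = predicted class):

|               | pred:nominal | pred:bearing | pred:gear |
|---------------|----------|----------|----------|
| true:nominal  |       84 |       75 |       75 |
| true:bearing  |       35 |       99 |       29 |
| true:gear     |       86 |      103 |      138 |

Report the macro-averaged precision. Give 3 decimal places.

0.446

Per-class precision (TP/(TP+FP)):
  nominal: TP=84, FP=35+86=121 → 84/205 = 0.4098
  bearing: TP=99, FP=75+103=178 → 99/277 = 0.3574
  gear: TP=138, FP=75+29=104 → 138/242 = 0.5702
Macro-precision = mean = (0.4098 + 0.3574 + 0.5702) / 3 = 0.446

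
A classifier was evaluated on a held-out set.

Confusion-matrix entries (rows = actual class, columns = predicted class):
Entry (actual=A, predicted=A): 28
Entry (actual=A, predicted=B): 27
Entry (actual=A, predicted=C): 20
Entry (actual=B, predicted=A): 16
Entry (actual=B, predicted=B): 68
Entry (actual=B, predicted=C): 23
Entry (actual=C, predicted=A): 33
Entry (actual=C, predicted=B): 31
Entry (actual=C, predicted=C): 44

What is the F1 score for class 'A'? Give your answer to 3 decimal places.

0.368

One-vs-rest for 'A': TP = diagonal; FP = other classes predicted 'A'; FN = 'A' predicted as other.
F1 score = 2·TP/(2·TP+FP+FN).
A: TP=28, FP=16+33=49, FN=27+20=47 → 56/152 = 0.3684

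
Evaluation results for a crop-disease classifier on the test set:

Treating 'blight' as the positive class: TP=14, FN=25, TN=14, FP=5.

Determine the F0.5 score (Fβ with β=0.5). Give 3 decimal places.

0.609

Fβ = (1+β²)·TP / ((1+β²)·TP + β²·FN + FP), with β²=1/4
= 1.25·14 / (1.25·14 + 0.25·25 + 5) = 0.609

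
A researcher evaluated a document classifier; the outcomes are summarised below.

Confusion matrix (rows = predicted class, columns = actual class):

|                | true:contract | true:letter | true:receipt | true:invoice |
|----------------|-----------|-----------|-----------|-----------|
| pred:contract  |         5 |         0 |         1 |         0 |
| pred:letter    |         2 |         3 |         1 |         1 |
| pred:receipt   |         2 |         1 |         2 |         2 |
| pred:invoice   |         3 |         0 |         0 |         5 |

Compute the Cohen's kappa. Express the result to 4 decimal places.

Observed agreement pₒ = trace/N = 15/28 = 0.53571
Expected agreement pₑ = Σ (rowᵢ·colᵢ)/N² = (12·6 + 4·7 + 4·7 + 8·8)/28² = 0.24490
κ = (pₒ − pₑ)/(1 − pₑ) = (0.53571 − 0.24490)/(1 − 0.24490) = 0.3851

0.3851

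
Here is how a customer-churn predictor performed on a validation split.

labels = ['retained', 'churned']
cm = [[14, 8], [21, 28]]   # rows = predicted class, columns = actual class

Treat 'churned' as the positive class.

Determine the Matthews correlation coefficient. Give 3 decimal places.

0.192

MCC = (TP·TN − FP·FN) / √((TP+FP)(TP+FN)(TN+FP)(TN+FN))
Numerator = 28·14 − 21·8 = 224
Denominator = √(49·36·35·22) = √1358280 = 1165.4527
MCC = 224 / 1165.4527 = 0.192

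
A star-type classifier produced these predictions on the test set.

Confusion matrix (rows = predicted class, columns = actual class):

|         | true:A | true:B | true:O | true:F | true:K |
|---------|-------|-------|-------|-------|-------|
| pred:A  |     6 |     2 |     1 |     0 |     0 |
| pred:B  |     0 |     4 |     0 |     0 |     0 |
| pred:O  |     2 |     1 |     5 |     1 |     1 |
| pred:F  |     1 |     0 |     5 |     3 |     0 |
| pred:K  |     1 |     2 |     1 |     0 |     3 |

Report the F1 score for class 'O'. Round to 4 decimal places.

One-vs-rest for 'O': TP = diagonal; FP = other classes predicted 'O'; FN = 'O' predicted as other.
F1 score = 2·TP/(2·TP+FP+FN).
O: TP=5, FP=2+1+1+1=5, FN=1+0+5+1=7 → 10/22 = 0.45455

0.4545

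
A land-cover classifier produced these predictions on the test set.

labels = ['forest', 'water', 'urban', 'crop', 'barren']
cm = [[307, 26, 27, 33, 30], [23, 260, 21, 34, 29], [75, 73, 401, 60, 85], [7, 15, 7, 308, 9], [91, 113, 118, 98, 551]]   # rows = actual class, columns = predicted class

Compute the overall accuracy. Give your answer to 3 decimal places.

0.652

Accuracy = trace / total = (307+260+401+308+551=1827) / 2801 = 1827/2801 = 0.652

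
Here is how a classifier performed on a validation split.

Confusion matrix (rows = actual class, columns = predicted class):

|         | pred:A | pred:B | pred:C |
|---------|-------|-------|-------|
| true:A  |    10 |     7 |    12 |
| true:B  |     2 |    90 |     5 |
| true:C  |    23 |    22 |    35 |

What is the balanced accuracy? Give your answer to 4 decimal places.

0.5701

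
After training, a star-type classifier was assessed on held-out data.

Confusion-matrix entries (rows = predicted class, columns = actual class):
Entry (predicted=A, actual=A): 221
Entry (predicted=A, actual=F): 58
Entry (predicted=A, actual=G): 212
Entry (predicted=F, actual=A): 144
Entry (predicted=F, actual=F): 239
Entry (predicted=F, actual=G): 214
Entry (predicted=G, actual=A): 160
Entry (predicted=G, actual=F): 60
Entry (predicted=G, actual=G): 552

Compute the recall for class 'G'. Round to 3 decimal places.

0.564

Take TP from the diagonal, FP from the rest of the 'G' prediction marginal, FN from the rest of the 'G' actual marginal.
recall = TP/(TP+FN).
G: TP=552, FN=212+214=426 → 552/978 = 0.5644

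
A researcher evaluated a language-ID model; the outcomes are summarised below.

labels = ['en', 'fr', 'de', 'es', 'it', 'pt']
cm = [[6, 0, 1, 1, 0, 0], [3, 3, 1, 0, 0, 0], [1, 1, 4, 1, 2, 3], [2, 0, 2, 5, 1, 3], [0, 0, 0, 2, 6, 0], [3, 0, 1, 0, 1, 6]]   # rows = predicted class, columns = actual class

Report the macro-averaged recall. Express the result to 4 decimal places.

0.5417

Per-class recall (TP/(TP+FN)):
  en: TP=6, FN=3+1+2+0+3=9 → 6/15 = 0.40000
  fr: TP=3, FN=0+1+0+0+0=1 → 3/4 = 0.75000
  de: TP=4, FN=1+1+2+0+1=5 → 4/9 = 0.44444
  es: TP=5, FN=1+0+1+2+0=4 → 5/9 = 0.55556
  it: TP=6, FN=0+0+2+1+1=4 → 6/10 = 0.60000
  pt: TP=6, FN=0+0+3+3+0=6 → 6/12 = 0.50000
Macro-recall = mean = (0.40000 + 0.75000 + 0.44444 + 0.55556 + 0.60000 + 0.50000) / 6 = 0.5417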